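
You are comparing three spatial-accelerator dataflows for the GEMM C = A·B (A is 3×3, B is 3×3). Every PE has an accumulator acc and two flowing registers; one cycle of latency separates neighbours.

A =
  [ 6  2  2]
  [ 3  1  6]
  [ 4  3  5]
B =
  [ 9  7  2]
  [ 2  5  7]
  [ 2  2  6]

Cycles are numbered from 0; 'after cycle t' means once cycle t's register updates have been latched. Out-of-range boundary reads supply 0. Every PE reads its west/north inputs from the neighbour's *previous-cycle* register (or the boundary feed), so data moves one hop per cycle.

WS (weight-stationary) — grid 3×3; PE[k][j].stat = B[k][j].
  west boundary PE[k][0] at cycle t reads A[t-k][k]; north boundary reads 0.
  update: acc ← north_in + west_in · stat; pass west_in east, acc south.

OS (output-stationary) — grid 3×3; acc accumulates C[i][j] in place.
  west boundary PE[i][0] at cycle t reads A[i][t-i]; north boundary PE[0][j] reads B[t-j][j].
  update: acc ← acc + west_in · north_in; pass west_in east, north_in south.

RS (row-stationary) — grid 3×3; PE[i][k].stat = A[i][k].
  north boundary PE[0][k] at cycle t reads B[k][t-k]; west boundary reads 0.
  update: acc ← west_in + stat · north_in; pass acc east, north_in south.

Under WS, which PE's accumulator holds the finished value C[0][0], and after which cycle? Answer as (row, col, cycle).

WS: C[0][0] accumulates in PE[2][0]:
  @0  [2,0]  acc 0  |  →0  ↓0
  @1  [2,0]  acc 0  |  →0  ↓0
  @2  [2,0]  acc 62  |  →2  ↓62

(row, col, cycle) = (2, 0, 2)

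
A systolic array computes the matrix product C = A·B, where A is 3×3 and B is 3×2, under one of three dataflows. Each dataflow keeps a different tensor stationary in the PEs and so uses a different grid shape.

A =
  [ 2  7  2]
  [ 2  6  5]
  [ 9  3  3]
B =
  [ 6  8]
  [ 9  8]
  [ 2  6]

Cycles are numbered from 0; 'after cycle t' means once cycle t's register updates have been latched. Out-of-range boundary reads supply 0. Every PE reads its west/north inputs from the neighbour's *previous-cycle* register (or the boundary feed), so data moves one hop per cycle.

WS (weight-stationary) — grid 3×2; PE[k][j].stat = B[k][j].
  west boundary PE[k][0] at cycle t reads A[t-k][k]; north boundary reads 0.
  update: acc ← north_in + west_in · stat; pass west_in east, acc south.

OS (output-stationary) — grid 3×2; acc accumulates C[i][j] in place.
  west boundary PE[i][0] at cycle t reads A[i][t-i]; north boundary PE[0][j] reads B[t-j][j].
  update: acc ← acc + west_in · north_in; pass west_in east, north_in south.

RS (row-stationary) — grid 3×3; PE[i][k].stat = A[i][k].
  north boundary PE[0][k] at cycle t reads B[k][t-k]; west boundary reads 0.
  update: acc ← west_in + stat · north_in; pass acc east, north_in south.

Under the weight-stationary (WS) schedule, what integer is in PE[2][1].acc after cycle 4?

WS (3×2). Following PE[2][1] plus its west/north inputs:
  c0 r1c1: 0 / 0 / 0
  c0 r2c0: 0 / 0 / 0
  c0 r2c1: 0 / 0 / 0
  c1 r1c1: 0 / 0 / 0
  c1 r2c0: 0 / 0 / 0
  c1 r2c1: 0 / 0 / 0
  c2 r1c1: 72 / 7 / 72
  c2 r2c0: 79 / 2 / 79
  c2 r2c1: 0 / 0 / 0
  c3 r1c1: 64 / 6 / 64
  c3 r2c0: 76 / 5 / 76
  c3 r2c1: 84 / 2 / 84
  c4 r1c1: 96 / 3 / 96
  c4 r2c0: 87 / 3 / 87
  c4 r2c1: 94 / 5 / 94

PE[2][1].acc = 94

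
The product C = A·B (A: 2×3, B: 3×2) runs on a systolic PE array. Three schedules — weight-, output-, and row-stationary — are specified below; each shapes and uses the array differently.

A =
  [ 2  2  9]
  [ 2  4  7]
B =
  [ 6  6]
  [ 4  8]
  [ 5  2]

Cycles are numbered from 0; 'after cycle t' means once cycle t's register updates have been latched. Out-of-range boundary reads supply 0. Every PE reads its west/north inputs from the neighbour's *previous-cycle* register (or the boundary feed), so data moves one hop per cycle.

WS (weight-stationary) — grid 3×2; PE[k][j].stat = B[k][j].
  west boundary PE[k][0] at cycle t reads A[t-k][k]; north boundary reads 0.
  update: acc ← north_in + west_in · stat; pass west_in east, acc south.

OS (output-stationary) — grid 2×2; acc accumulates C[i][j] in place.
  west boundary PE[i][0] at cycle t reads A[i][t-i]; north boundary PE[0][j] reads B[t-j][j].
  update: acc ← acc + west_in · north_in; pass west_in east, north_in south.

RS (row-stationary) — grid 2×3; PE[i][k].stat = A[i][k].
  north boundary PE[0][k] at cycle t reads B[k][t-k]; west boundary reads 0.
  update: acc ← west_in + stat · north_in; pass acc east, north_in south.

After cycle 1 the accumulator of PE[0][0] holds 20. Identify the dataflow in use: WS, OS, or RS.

— WS: 3×2; PE[0][0] trace:
  cycle 0: PE[0][0] → acc 12, east 2, south 12
  cycle 1: PE[0][0] → acc 12, east 2, south 12
— OS: 2×2; PE[0][0] trace:
  cycle 0: PE[0][0] → acc 12, east 2, south 6
  cycle 1: PE[0][0] → acc 20, east 2, south 4
— RS: 2×3; PE[0][0] trace:
  cycle 0: PE[0][0] → acc 12, east 12, south 6
  cycle 1: PE[0][0] → acc 12, east 12, south 6

dataflow = OS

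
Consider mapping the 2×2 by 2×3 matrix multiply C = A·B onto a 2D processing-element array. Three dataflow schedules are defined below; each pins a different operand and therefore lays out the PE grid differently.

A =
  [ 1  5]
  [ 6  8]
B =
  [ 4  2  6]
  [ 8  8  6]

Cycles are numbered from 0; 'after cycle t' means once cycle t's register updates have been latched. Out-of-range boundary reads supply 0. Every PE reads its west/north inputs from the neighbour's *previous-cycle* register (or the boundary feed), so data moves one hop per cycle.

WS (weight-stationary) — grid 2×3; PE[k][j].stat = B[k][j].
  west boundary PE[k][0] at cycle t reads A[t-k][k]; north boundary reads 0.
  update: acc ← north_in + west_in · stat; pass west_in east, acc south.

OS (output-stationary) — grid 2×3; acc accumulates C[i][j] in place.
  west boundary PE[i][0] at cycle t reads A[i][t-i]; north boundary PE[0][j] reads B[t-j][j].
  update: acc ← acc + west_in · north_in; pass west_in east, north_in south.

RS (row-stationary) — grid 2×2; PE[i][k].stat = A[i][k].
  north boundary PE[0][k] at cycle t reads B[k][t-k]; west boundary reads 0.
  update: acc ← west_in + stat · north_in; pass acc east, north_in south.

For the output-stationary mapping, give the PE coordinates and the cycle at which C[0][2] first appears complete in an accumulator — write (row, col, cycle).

(row, col, cycle) = (0, 2, 3)

OS — PE[0][2] is where C[0][2] collects:
  step 0 · PE0,2: acc=0; fwd→0 fwd↓0
  step 1 · PE0,2: acc=0; fwd→0 fwd↓0
  step 2 · PE0,2: acc=6; fwd→1 fwd↓6
  step 3 · PE0,2: acc=36; fwd→5 fwd↓6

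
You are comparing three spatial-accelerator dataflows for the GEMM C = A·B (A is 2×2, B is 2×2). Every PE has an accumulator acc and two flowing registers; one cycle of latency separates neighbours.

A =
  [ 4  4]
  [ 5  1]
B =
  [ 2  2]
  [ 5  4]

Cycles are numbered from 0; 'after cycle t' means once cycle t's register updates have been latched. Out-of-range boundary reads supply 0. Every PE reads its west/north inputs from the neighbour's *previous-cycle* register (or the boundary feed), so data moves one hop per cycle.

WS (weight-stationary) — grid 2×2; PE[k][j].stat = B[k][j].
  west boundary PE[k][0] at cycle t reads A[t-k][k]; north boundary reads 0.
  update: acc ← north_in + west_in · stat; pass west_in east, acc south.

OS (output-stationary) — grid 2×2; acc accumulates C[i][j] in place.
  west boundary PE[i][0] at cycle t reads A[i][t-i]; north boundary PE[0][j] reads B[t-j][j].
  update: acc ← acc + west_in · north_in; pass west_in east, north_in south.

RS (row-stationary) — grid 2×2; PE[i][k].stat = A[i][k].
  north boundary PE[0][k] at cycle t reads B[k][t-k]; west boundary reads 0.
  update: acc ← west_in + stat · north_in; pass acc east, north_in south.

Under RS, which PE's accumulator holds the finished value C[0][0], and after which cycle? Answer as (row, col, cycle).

RS: C[0][0] accumulates in PE[0][1]:
  [0] (0,1) acc=0 (h:0 v:0)
  [1] (0,1) acc=28 (h:28 v:5)

(row, col, cycle) = (0, 1, 1)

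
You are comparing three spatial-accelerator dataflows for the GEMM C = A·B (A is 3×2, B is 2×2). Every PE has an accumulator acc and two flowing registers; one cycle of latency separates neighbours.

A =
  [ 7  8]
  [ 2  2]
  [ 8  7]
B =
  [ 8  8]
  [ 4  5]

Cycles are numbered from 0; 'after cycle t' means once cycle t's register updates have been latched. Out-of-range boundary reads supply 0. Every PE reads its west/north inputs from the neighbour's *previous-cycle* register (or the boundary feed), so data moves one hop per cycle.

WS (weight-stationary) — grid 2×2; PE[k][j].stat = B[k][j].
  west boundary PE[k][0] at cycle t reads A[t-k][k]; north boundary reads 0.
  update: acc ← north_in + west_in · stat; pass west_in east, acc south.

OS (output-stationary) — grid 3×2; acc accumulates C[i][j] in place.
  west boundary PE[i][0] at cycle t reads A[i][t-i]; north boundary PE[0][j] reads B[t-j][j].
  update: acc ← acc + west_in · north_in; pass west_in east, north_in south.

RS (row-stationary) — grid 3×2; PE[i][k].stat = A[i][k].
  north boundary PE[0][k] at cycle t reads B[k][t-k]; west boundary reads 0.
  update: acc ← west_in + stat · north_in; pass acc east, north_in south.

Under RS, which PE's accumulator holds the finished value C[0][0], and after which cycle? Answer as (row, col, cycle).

(row, col, cycle) = (0, 1, 1)

RS: C[0][0] accumulates in PE[0][1]:
  t=0 PE[0][1]: acc=0 h=0 v=0
  t=1 PE[0][1]: acc=88 h=88 v=4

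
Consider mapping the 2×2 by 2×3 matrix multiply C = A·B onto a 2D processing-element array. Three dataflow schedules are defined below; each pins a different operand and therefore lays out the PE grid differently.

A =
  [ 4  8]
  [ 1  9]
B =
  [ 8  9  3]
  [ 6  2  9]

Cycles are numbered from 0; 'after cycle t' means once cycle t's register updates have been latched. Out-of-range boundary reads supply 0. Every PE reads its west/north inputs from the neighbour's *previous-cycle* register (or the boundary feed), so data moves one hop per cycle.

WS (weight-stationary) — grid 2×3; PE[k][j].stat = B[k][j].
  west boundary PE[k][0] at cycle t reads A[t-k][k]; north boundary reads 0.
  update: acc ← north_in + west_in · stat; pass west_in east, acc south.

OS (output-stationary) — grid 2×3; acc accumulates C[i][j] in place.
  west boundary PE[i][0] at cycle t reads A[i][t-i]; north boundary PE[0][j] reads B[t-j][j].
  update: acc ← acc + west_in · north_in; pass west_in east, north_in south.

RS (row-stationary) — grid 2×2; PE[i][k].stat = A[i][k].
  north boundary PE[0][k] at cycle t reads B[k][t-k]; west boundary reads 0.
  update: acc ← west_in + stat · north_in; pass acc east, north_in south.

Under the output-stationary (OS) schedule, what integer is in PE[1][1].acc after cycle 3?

OS (2×3). Following PE[1][1] plus its west/north inputs:
  t=0 PE[0][1]: acc=0 h=0 v=0
  t=0 PE[1][0]: acc=0 h=0 v=0
  t=0 PE[1][1]: acc=0 h=0 v=0
  t=1 PE[0][1]: acc=36 h=4 v=9
  t=1 PE[1][0]: acc=8 h=1 v=8
  t=1 PE[1][1]: acc=0 h=0 v=0
  t=2 PE[0][1]: acc=52 h=8 v=2
  t=2 PE[1][0]: acc=62 h=9 v=6
  t=2 PE[1][1]: acc=9 h=1 v=9
  t=3 PE[0][1]: acc=52 h=0 v=0
  t=3 PE[1][0]: acc=62 h=0 v=0
  t=3 PE[1][1]: acc=27 h=9 v=2

PE[1][1].acc = 27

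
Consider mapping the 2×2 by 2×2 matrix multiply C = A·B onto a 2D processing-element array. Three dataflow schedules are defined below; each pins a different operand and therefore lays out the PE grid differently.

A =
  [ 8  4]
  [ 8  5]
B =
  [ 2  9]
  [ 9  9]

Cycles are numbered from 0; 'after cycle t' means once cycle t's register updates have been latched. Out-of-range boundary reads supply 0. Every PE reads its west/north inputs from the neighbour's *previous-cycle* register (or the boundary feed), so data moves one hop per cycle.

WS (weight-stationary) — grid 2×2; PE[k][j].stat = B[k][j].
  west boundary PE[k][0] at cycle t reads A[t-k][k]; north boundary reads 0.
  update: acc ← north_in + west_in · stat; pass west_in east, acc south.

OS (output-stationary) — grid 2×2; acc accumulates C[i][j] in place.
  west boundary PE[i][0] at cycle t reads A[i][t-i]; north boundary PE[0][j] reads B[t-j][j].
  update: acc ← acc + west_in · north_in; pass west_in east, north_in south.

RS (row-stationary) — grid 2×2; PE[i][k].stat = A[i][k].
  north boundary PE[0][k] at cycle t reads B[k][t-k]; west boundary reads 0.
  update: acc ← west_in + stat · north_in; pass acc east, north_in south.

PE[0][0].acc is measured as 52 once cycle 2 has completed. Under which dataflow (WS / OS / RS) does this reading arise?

— WS: 2×2; PE[0][0] trace:
  after 0 — PE[0][0] acc=16, pass-E 8, pass-S 16
  after 1 — PE[0][0] acc=16, pass-E 8, pass-S 16
  after 2 — PE[0][0] acc=0, pass-E 0, pass-S 0
— OS: 2×2; PE[0][0] trace:
  after 0 — PE[0][0] acc=16, pass-E 8, pass-S 2
  after 1 — PE[0][0] acc=52, pass-E 4, pass-S 9
  after 2 — PE[0][0] acc=52, pass-E 0, pass-S 0
— RS: 2×2; PE[0][0] trace:
  after 0 — PE[0][0] acc=16, pass-E 16, pass-S 2
  after 1 — PE[0][0] acc=72, pass-E 72, pass-S 9
  after 2 — PE[0][0] acc=0, pass-E 0, pass-S 0

dataflow = OS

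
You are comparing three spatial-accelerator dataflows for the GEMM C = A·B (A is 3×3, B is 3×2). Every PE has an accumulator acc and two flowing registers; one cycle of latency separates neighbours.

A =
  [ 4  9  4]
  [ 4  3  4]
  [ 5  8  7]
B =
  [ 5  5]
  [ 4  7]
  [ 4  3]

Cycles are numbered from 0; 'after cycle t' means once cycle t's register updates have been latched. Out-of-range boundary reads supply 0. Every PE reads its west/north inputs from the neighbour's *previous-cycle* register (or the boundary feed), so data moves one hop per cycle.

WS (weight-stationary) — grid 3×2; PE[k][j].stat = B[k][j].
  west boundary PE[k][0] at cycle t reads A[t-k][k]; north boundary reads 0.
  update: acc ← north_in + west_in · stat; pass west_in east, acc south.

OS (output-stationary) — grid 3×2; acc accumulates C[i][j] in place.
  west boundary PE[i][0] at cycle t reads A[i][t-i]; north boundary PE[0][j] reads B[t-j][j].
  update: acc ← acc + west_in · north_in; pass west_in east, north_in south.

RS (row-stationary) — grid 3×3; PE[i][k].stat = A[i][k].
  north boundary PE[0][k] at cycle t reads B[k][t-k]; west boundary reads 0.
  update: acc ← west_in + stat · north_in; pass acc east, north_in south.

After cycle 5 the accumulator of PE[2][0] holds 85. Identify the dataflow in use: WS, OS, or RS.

dataflow = OS

WS [3×2] PE[2][0] across cycles:
  c0 r2c0: 0 / 0 / 0
  c1 r2c0: 0 / 0 / 0
  c2 r2c0: 72 / 4 / 72
  c3 r2c0: 48 / 4 / 48
  c4 r2c0: 85 / 7 / 85
  c5 r2c0: 0 / 0 / 0
OS [3×2] PE[2][0] across cycles:
  c0 r2c0: 0 / 0 / 0
  c1 r2c0: 0 / 0 / 0
  c2 r2c0: 25 / 5 / 5
  c3 r2c0: 57 / 8 / 4
  c4 r2c0: 85 / 7 / 4
  c5 r2c0: 85 / 0 / 0
RS [3×3] PE[2][0] across cycles:
  c0 r2c0: 0 / 0 / 0
  c1 r2c0: 0 / 0 / 0
  c2 r2c0: 25 / 25 / 5
  c3 r2c0: 25 / 25 / 5
  c4 r2c0: 0 / 0 / 0
  c5 r2c0: 0 / 0 / 0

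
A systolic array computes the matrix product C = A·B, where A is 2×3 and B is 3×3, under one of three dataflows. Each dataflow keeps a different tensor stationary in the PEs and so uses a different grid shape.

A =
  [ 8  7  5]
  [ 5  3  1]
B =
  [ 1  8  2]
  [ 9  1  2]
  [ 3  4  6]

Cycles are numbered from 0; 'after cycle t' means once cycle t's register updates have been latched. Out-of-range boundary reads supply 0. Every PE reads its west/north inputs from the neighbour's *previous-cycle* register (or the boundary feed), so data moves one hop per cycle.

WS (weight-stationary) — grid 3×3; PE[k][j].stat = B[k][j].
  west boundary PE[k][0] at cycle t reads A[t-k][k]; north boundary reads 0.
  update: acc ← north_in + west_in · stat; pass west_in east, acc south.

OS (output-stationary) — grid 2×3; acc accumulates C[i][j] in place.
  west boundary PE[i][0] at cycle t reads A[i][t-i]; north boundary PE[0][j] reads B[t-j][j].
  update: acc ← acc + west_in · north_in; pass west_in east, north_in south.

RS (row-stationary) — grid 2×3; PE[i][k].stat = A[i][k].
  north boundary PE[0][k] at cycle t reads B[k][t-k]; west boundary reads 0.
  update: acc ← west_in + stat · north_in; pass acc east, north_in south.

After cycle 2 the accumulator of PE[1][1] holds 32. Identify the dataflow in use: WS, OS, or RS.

WS [3×3] PE[1][1] across cycles:
  c0 r1c1: 0 / 0 / 0
  c1 r1c1: 0 / 0 / 0
  c2 r1c1: 71 / 7 / 71
OS [2×3] PE[1][1] across cycles:
  c0 r1c1: 0 / 0 / 0
  c1 r1c1: 0 / 0 / 0
  c2 r1c1: 40 / 5 / 8
RS [2×3] PE[1][1] across cycles:
  c0 r1c1: 0 / 0 / 0
  c1 r1c1: 0 / 0 / 0
  c2 r1c1: 32 / 32 / 9

dataflow = RS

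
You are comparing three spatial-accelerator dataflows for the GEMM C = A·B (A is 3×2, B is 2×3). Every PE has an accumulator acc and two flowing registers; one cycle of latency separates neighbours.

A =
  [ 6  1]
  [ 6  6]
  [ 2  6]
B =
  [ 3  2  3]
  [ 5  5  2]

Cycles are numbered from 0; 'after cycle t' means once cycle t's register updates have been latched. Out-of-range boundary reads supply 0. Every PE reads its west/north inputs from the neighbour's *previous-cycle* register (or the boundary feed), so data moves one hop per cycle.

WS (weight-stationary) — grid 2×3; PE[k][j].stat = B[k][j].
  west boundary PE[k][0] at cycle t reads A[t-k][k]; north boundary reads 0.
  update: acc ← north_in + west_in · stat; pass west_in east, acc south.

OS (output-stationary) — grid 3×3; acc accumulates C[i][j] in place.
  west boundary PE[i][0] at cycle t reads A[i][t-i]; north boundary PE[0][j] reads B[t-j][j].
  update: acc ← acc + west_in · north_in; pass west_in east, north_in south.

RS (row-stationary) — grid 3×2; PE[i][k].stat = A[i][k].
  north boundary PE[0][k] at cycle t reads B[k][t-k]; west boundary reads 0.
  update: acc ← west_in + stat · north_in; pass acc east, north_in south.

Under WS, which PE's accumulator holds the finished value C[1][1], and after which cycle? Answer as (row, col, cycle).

WS — PE[1][1] is where C[1][1] collects:
  step 0 · PE1,1: acc=0; fwd→0 fwd↓0
  step 1 · PE1,1: acc=0; fwd→0 fwd↓0
  step 2 · PE1,1: acc=17; fwd→1 fwd↓17
  step 3 · PE1,1: acc=42; fwd→6 fwd↓42

(row, col, cycle) = (1, 1, 3)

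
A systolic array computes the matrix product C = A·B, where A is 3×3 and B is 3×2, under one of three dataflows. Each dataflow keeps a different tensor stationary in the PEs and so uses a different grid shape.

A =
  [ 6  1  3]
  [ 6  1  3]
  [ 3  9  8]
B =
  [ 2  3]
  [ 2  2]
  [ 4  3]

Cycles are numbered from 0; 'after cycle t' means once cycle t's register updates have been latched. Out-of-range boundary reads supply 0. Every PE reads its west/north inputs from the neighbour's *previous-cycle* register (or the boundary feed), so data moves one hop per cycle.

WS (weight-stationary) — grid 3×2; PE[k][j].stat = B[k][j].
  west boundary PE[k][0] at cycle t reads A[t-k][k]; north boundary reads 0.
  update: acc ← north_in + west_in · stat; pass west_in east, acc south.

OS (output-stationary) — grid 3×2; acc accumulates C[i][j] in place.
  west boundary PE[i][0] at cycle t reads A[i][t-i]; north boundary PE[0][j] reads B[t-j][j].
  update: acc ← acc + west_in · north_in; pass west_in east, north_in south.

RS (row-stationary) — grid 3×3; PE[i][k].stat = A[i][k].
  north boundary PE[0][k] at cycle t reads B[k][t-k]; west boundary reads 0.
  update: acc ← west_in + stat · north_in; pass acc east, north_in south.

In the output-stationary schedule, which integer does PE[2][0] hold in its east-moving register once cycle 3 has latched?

OS on a 3×2 grid — tracing PE[2][0] and its feeders:
  t=0 PE[1][0]: acc=0 h=0 v=0
  t=0 PE[2][0]: acc=0 h=0 v=0
  t=1 PE[1][0]: acc=12 h=6 v=2
  t=1 PE[2][0]: acc=0 h=0 v=0
  t=2 PE[1][0]: acc=14 h=1 v=2
  t=2 PE[2][0]: acc=6 h=3 v=2
  t=3 PE[1][0]: acc=26 h=3 v=4
  t=3 PE[2][0]: acc=24 h=9 v=2

register = 9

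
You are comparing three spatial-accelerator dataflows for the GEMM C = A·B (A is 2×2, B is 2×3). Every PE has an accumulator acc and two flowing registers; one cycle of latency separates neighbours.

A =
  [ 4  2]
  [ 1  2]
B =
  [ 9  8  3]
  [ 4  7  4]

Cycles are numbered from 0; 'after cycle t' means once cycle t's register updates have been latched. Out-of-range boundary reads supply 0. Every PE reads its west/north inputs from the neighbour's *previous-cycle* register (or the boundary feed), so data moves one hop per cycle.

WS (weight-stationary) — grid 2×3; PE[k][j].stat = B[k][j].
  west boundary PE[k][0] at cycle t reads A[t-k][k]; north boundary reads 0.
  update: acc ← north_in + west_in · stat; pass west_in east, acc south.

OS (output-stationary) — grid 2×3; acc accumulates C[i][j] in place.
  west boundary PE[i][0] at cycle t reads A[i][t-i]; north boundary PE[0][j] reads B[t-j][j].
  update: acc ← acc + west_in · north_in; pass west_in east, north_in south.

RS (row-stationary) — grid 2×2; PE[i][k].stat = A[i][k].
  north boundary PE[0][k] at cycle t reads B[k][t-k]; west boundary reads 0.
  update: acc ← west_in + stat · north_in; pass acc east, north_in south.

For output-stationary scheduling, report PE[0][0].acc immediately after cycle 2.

OS on a 2×3 grid — tracing PE[0][0] and its feeders:
  cycle 0: PE[0][0] → acc 36, east 4, south 9
  cycle 1: PE[0][0] → acc 44, east 2, south 4
  cycle 2: PE[0][0] → acc 44, east 0, south 0

PE[0][0].acc = 44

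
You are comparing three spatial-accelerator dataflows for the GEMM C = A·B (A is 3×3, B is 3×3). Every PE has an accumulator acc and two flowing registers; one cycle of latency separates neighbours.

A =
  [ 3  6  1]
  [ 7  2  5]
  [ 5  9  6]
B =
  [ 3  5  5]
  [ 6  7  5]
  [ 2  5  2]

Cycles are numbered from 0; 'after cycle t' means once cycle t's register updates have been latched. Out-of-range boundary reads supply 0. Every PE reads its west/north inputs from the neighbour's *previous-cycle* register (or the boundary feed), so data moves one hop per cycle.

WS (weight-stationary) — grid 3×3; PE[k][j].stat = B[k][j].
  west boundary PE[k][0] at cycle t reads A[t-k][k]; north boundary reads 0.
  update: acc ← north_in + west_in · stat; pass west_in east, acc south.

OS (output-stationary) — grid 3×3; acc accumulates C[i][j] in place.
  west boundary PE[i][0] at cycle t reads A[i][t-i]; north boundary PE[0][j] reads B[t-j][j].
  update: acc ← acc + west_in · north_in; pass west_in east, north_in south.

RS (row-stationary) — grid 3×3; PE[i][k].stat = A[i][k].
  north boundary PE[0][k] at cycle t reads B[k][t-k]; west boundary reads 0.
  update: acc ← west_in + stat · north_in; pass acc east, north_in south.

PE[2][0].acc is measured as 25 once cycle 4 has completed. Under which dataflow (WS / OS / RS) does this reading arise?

dataflow = RS

— WS: 3×3; PE[2][0] trace:
  [0] (2,0) acc=0 (h:0 v:0)
  [1] (2,0) acc=0 (h:0 v:0)
  [2] (2,0) acc=47 (h:1 v:47)
  [3] (2,0) acc=43 (h:5 v:43)
  [4] (2,0) acc=81 (h:6 v:81)
— OS: 3×3; PE[2][0] trace:
  [0] (2,0) acc=0 (h:0 v:0)
  [1] (2,0) acc=0 (h:0 v:0)
  [2] (2,0) acc=15 (h:5 v:3)
  [3] (2,0) acc=69 (h:9 v:6)
  [4] (2,0) acc=81 (h:6 v:2)
— RS: 3×3; PE[2][0] trace:
  [0] (2,0) acc=0 (h:0 v:0)
  [1] (2,0) acc=0 (h:0 v:0)
  [2] (2,0) acc=15 (h:15 v:3)
  [3] (2,0) acc=25 (h:25 v:5)
  [4] (2,0) acc=25 (h:25 v:5)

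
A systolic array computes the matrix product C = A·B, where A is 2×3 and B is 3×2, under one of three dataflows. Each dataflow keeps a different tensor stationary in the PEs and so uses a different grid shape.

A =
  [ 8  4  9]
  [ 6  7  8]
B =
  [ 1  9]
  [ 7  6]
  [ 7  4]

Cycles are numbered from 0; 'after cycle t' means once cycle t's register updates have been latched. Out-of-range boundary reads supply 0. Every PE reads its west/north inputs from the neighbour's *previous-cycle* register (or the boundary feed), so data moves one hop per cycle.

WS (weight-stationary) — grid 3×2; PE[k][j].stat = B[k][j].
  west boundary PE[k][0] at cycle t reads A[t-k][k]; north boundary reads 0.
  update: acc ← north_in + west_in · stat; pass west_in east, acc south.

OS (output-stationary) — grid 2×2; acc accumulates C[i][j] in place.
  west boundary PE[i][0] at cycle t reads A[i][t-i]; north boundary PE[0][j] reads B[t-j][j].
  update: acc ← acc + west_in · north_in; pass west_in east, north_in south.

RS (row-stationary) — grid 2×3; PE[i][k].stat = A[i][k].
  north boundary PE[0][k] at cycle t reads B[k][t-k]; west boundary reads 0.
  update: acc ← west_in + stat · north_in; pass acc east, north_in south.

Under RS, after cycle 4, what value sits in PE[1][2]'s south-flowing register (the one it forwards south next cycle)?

register = 4

RS (2×3). Following PE[1][2] plus its west/north inputs:
  t=0 PE[0][2]: acc=0 h=0 v=0
  t=0 PE[1][1]: acc=0 h=0 v=0
  t=0 PE[1][2]: acc=0 h=0 v=0
  t=1 PE[0][2]: acc=0 h=0 v=0
  t=1 PE[1][1]: acc=0 h=0 v=0
  t=1 PE[1][2]: acc=0 h=0 v=0
  t=2 PE[0][2]: acc=99 h=99 v=7
  t=2 PE[1][1]: acc=55 h=55 v=7
  t=2 PE[1][2]: acc=0 h=0 v=0
  t=3 PE[0][2]: acc=132 h=132 v=4
  t=3 PE[1][1]: acc=96 h=96 v=6
  t=3 PE[1][2]: acc=111 h=111 v=7
  t=4 PE[0][2]: acc=0 h=0 v=0
  t=4 PE[1][1]: acc=0 h=0 v=0
  t=4 PE[1][2]: acc=128 h=128 v=4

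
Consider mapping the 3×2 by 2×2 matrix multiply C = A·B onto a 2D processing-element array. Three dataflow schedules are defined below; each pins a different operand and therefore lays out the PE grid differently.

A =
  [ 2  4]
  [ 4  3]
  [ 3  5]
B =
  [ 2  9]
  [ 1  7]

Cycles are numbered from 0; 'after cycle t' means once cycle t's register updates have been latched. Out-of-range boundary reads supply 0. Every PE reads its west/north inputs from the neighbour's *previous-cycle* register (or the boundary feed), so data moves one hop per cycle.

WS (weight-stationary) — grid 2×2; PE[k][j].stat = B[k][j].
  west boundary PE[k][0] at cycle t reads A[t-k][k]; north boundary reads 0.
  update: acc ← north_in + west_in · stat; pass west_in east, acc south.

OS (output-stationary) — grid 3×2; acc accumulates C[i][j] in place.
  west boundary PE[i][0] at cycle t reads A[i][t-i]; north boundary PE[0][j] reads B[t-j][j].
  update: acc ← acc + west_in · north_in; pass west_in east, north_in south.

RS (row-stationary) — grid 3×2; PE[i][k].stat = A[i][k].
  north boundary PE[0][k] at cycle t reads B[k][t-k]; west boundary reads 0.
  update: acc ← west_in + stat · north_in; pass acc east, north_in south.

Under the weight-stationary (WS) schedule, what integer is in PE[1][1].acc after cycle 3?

WS on a 2×2 grid — tracing PE[1][1] and its feeders:
  [0] (0,1) acc=0 (h:0 v:0)
  [0] (1,0) acc=0 (h:0 v:0)
  [0] (1,1) acc=0 (h:0 v:0)
  [1] (0,1) acc=18 (h:2 v:18)
  [1] (1,0) acc=8 (h:4 v:8)
  [1] (1,1) acc=0 (h:0 v:0)
  [2] (0,1) acc=36 (h:4 v:36)
  [2] (1,0) acc=11 (h:3 v:11)
  [2] (1,1) acc=46 (h:4 v:46)
  [3] (0,1) acc=27 (h:3 v:27)
  [3] (1,0) acc=11 (h:5 v:11)
  [3] (1,1) acc=57 (h:3 v:57)

PE[1][1].acc = 57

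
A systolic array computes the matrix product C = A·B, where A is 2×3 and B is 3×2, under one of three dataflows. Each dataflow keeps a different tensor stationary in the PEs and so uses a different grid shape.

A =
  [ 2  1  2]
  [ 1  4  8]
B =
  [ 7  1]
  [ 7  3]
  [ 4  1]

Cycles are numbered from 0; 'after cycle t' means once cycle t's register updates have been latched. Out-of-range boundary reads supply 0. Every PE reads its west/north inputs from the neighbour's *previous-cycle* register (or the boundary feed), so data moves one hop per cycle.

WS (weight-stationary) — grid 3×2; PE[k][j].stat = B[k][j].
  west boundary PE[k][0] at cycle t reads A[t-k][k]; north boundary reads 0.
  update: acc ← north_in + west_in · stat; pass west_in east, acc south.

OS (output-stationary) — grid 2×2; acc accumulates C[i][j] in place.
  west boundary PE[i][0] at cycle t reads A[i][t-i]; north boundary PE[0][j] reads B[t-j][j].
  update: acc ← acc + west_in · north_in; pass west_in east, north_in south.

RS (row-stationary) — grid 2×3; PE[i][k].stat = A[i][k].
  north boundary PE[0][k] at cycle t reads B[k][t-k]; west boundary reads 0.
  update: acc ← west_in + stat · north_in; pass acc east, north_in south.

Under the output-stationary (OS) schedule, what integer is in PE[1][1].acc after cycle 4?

PE[1][1].acc = 21

OS on a 2×2 grid — tracing PE[1][1] and its feeders:
  @0  [0,1]  acc 0  |  →0  ↓0
  @0  [1,0]  acc 0  |  →0  ↓0
  @0  [1,1]  acc 0  |  →0  ↓0
  @1  [0,1]  acc 2  |  →2  ↓1
  @1  [1,0]  acc 7  |  →1  ↓7
  @1  [1,1]  acc 0  |  →0  ↓0
  @2  [0,1]  acc 5  |  →1  ↓3
  @2  [1,0]  acc 35  |  →4  ↓7
  @2  [1,1]  acc 1  |  →1  ↓1
  @3  [0,1]  acc 7  |  →2  ↓1
  @3  [1,0]  acc 67  |  →8  ↓4
  @3  [1,1]  acc 13  |  →4  ↓3
  @4  [0,1]  acc 7  |  →0  ↓0
  @4  [1,0]  acc 67  |  →0  ↓0
  @4  [1,1]  acc 21  |  →8  ↓1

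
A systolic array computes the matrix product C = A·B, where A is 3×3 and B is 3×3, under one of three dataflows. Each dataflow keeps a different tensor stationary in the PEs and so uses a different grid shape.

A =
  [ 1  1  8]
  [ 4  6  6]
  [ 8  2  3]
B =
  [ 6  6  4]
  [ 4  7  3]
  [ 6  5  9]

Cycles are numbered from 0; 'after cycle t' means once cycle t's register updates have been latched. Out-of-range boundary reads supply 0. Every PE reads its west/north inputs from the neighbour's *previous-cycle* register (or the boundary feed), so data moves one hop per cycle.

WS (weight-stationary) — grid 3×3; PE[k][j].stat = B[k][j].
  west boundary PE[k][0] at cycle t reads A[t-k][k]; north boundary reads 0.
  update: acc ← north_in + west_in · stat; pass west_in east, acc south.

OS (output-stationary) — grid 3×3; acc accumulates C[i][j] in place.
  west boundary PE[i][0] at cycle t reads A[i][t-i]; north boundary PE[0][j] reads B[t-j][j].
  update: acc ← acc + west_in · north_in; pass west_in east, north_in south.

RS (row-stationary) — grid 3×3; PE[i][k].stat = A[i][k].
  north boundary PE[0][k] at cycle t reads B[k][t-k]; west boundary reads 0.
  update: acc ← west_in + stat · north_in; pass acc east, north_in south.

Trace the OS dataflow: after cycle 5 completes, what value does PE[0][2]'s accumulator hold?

Tracing OS — 3×3 array, target PE[0][2]:
  0: (0,1).acc=0  regs=<0,0>
  0: (0,2).acc=0  regs=<0,0>
  1: (0,1).acc=6  regs=<1,6>
  1: (0,2).acc=0  regs=<0,0>
  2: (0,1).acc=13  regs=<1,7>
  2: (0,2).acc=4  regs=<1,4>
  3: (0,1).acc=53  regs=<8,5>
  3: (0,2).acc=7  regs=<1,3>
  4: (0,1).acc=53  regs=<0,0>
  4: (0,2).acc=79  regs=<8,9>
  5: (0,1).acc=53  regs=<0,0>
  5: (0,2).acc=79  regs=<0,0>

PE[0][2].acc = 79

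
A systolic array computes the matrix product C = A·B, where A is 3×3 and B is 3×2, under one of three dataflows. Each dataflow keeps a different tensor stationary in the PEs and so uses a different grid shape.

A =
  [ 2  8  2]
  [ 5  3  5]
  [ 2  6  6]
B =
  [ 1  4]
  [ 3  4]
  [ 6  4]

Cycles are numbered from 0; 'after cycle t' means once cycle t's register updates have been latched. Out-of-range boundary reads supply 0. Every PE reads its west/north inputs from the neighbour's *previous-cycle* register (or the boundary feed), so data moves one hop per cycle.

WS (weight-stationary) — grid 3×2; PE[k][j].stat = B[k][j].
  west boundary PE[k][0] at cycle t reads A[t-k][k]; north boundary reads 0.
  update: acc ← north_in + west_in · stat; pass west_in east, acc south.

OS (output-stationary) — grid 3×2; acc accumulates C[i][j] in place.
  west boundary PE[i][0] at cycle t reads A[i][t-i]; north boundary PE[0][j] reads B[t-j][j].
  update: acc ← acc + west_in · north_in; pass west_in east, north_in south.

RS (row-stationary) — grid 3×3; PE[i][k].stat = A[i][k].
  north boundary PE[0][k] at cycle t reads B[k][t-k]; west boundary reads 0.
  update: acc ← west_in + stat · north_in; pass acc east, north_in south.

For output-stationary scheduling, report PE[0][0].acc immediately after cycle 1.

PE[0][0].acc = 26

OS on a 3×2 grid — tracing PE[0][0] and its feeders:
  cycle 0: PE[0][0] → acc 2, east 2, south 1
  cycle 1: PE[0][0] → acc 26, east 8, south 3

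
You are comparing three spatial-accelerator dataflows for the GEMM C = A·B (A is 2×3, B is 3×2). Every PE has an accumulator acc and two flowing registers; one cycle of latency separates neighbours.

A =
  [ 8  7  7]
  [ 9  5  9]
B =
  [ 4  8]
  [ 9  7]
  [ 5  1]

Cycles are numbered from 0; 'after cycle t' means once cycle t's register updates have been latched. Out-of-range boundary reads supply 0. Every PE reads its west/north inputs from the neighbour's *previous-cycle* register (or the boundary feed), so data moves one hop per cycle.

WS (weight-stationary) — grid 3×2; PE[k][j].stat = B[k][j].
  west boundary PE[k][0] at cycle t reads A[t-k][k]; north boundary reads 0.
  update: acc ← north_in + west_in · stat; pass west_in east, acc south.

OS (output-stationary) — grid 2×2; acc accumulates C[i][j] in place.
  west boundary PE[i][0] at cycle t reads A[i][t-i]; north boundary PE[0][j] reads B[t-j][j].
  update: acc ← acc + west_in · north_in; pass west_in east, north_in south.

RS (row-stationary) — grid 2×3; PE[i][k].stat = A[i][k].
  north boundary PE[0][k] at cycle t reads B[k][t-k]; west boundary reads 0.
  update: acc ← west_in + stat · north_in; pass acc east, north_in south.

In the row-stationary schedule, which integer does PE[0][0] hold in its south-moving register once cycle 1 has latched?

register = 8

Tracing RS — 2×3 array, target PE[0][0]:
  t=0 PE[0][0]: acc=32 h=32 v=4
  t=1 PE[0][0]: acc=64 h=64 v=8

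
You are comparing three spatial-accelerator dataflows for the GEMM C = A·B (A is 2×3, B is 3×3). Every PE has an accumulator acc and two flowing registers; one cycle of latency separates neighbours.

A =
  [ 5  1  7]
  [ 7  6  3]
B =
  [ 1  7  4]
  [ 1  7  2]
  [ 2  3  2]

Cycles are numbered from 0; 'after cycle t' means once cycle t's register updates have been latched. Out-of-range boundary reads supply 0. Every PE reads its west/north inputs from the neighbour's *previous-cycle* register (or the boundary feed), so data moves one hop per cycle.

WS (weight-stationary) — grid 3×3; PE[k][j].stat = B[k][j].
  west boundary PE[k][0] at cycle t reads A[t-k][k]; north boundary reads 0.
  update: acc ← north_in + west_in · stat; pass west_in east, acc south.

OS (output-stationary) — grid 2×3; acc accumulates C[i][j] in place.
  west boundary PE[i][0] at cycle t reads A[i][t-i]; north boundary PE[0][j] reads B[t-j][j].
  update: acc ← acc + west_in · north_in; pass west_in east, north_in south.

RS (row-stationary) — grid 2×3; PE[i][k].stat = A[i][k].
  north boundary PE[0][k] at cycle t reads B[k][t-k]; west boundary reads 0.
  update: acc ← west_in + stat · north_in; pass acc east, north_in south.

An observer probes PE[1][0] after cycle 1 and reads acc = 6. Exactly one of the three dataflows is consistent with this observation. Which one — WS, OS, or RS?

dataflow = WS

— WS: 3×3; PE[1][0] trace:
  @0  [1,0]  acc 0  |  →0  ↓0
  @1  [1,0]  acc 6  |  →1  ↓6
— OS: 2×3; PE[1][0] trace:
  @0  [1,0]  acc 0  |  →0  ↓0
  @1  [1,0]  acc 7  |  →7  ↓1
— RS: 2×3; PE[1][0] trace:
  @0  [1,0]  acc 0  |  →0  ↓0
  @1  [1,0]  acc 7  |  →7  ↓1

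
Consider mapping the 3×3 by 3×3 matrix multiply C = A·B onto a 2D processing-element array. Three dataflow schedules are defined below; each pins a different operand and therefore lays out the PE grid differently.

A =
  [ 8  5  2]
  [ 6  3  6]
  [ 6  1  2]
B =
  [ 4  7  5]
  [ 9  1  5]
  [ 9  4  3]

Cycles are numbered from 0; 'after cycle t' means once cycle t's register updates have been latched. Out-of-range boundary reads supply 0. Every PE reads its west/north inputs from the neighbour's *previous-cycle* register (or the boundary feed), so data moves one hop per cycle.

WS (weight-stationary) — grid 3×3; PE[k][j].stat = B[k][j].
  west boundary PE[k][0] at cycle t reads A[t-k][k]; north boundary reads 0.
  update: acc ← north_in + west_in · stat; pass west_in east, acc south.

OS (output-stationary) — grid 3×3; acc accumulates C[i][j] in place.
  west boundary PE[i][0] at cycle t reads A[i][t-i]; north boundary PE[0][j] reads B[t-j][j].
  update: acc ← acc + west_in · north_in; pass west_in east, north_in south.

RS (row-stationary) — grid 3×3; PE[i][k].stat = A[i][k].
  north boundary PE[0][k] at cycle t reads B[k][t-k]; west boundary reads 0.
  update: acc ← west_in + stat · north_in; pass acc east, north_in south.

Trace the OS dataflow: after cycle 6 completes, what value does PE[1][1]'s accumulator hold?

OS (3×3). Following PE[1][1] plus its west/north inputs:
  after 0 — PE[0][1] acc=0, pass-E 0, pass-S 0
  after 0 — PE[1][0] acc=0, pass-E 0, pass-S 0
  after 0 — PE[1][1] acc=0, pass-E 0, pass-S 0
  after 1 — PE[0][1] acc=56, pass-E 8, pass-S 7
  after 1 — PE[1][0] acc=24, pass-E 6, pass-S 4
  after 1 — PE[1][1] acc=0, pass-E 0, pass-S 0
  after 2 — PE[0][1] acc=61, pass-E 5, pass-S 1
  after 2 — PE[1][0] acc=51, pass-E 3, pass-S 9
  after 2 — PE[1][1] acc=42, pass-E 6, pass-S 7
  after 3 — PE[0][1] acc=69, pass-E 2, pass-S 4
  after 3 — PE[1][0] acc=105, pass-E 6, pass-S 9
  after 3 — PE[1][1] acc=45, pass-E 3, pass-S 1
  after 4 — PE[0][1] acc=69, pass-E 0, pass-S 0
  after 4 — PE[1][0] acc=105, pass-E 0, pass-S 0
  after 4 — PE[1][1] acc=69, pass-E 6, pass-S 4
  after 5 — PE[0][1] acc=69, pass-E 0, pass-S 0
  after 5 — PE[1][0] acc=105, pass-E 0, pass-S 0
  after 5 — PE[1][1] acc=69, pass-E 0, pass-S 0
  after 6 — PE[0][1] acc=69, pass-E 0, pass-S 0
  after 6 — PE[1][0] acc=105, pass-E 0, pass-S 0
  after 6 — PE[1][1] acc=69, pass-E 0, pass-S 0

PE[1][1].acc = 69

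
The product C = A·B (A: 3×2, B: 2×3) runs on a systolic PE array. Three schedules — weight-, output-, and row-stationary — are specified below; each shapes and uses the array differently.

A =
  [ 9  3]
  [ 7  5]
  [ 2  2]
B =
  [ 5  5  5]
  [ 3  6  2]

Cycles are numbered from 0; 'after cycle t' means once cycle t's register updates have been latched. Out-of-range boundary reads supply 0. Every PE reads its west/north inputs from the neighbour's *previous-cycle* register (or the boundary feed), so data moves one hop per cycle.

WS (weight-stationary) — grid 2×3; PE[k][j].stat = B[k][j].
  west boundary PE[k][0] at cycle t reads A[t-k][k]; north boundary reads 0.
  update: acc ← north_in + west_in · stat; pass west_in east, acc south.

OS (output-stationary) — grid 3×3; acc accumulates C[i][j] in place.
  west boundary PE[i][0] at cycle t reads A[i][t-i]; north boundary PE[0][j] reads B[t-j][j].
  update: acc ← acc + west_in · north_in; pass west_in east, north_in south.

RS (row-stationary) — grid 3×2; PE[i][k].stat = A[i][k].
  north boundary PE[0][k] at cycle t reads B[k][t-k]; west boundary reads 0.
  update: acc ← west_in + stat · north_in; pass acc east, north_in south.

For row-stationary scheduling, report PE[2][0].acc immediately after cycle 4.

PE[2][0].acc = 10

RS 3×2: PE[2][0] cycle-by-cycle (with neighbour feeds):
  @0  [1,0]  acc 0  |  →0  ↓0
  @0  [2,0]  acc 0  |  →0  ↓0
  @1  [1,0]  acc 35  |  →35  ↓5
  @1  [2,0]  acc 0  |  →0  ↓0
  @2  [1,0]  acc 35  |  →35  ↓5
  @2  [2,0]  acc 10  |  →10  ↓5
  @3  [1,0]  acc 35  |  →35  ↓5
  @3  [2,0]  acc 10  |  →10  ↓5
  @4  [1,0]  acc 0  |  →0  ↓0
  @4  [2,0]  acc 10  |  →10  ↓5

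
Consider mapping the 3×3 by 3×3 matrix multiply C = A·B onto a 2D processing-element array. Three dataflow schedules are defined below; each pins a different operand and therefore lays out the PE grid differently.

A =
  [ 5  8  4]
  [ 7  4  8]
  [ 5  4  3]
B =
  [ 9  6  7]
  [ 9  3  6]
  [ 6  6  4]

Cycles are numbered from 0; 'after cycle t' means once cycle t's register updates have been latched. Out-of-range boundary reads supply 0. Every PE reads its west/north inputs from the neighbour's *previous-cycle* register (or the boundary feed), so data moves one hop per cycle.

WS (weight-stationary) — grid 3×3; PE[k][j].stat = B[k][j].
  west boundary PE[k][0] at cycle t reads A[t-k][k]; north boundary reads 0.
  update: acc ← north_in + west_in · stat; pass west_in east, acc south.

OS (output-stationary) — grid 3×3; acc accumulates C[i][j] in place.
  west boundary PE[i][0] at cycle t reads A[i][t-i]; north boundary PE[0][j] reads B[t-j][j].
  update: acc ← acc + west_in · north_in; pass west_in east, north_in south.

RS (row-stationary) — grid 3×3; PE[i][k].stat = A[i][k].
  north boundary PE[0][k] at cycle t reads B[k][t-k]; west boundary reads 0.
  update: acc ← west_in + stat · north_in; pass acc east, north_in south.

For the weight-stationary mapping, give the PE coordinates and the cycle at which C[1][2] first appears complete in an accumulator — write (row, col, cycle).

(row, col, cycle) = (2, 2, 5)

Under WS, C[1][2] lands at PE[2][2]:
  t=0 PE[2][2]: acc=0 h=0 v=0
  t=1 PE[2][2]: acc=0 h=0 v=0
  t=2 PE[2][2]: acc=0 h=0 v=0
  t=3 PE[2][2]: acc=0 h=0 v=0
  t=4 PE[2][2]: acc=99 h=4 v=99
  t=5 PE[2][2]: acc=105 h=8 v=105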